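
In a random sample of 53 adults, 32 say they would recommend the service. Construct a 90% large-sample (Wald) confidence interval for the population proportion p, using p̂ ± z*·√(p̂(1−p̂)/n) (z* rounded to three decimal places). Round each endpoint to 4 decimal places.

(0.4933, 0.7143)

p̂ = 32/53 = 0.60377.
SE(p̂) = √(0.60377·0.39623/53) = 0.067185.
For 90% confidence, z* = 1.645.
Margin = 1.645·0.067185 = 0.11052.
So the interval runs from 0.4933 to 0.7143.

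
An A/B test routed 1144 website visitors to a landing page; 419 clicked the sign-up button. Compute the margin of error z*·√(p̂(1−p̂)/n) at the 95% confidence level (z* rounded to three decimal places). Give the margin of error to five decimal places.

The sample proportion is 419/1144 = 0.36626.
SE(p̂) = √(0.36626·0.63374/1144) = 0.014244.
For 95% confidence, z* = 1.960.
ME = 1.960·0.014244 = 0.02792.

ME = 0.02792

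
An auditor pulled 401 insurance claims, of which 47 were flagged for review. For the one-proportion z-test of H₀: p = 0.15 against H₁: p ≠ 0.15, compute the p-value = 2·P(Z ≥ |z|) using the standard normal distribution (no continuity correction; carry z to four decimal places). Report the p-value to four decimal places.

p-value = 0.0659

With x = 47 successes in n = 401, p̂ = 0.11721.
Null standard error: √(0.15·0.85/401) = √0.000317955 = 0.017831.
Test statistic (full precision, shown to 4 dp): z = (47/401 − 0.15)/SE₀ ≈ -1.8391.
p-value = 2·P(Z ≥ |z|) with z = -1.8391 → 0.0659.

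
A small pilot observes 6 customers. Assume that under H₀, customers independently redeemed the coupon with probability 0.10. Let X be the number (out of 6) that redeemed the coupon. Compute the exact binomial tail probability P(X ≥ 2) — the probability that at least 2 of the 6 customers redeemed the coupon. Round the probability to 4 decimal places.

P = 0.1143

X is binomial with n = 6 and p = 0.10.
P(X ≥ 2) = Σ_{j=2}^{6} C(6,j)·0.10^j·0.90^{6−j}.
= 0.098415 + 0.014580 + 0.001215 + 0.000054 + 0.000001 = 0.1143.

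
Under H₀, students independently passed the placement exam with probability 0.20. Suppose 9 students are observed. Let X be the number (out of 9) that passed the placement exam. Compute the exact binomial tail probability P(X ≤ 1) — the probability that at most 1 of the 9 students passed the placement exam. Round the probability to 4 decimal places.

P = 0.4362

X is binomial with n = 9 and p = 0.20.
P(X ≤ 1) = C(9,0)·0.20^0·0.80^9 + C(9,1)·0.20^1·0.80^8.
= 0.134218 + 0.301990 = 0.4362.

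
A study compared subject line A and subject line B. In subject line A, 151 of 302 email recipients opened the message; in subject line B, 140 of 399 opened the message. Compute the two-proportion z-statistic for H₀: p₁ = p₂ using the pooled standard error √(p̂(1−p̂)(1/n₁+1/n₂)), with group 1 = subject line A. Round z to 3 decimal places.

z = 3.968

p̂₁ = 151/302 = 0.50000, p̂₂ = 140/399 = 0.35088.
Pooling: p̂ = 291/701 = 0.41512.
Pooled SE = √[0.2427956·0.00581752] ≈ 0.037583.
z = (p̂₁ − p̂₂)/SE = (0.50000 − 0.35088)/0.037583 = 0.14912/0.037583 = 3.968.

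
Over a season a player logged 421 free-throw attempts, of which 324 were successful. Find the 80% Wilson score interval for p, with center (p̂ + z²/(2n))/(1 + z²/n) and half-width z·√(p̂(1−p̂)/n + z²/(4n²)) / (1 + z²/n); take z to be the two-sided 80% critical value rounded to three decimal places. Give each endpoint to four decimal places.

Here p̂ = 324/421 = 0.76960 and z = 1.282 (z² = 1.643524).
Denominator 1 + z²/n = 1 + 1.643524/421 = 1.003904.
Adjusted center: (0.76960 + z²/(2n))/1.003904 = 0.76855.
Radicand: p̂(1−p̂)/n + z²/(4n²) = 0.000421183 + 0.000002318 = 0.000423501.
Half-width = z·√(radicand)/denom = 1.282·0.020579/1.003904 = 0.02628.
CI: 0.76855 ± 0.02628 = (0.7423, 0.7948).

(0.7423, 0.7948)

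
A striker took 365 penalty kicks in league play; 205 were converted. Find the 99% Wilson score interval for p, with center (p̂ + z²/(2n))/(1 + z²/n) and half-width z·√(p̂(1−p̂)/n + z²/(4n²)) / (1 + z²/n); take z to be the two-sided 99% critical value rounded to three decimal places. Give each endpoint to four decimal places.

(0.4942, 0.6269)

p̂ = 205/365 = 0.56164; z = 2.576, so z² = 6.635776.
1 + z²/n = 1.018180.
Center = (0.56164 + 0.009090)/1.018180 = 0.56054.
Radicand: p̂(1−p̂)/n + z²/(4n²) = 0.000674521 + 0.000012452 = 0.000686973.
Half-width = z·√(radicand)/denom = 2.576·0.026210/1.018180 = 0.06631.
CI: 0.56054 ± 0.06631 = (0.4942, 0.6269).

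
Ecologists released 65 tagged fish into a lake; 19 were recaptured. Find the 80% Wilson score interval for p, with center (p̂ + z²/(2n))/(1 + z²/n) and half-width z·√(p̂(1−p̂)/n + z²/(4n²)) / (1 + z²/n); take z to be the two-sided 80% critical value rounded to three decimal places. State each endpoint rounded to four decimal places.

(0.2258, 0.3690)

Here p̂ = 19/65 = 0.29231 and z = 1.282 (z² = 1.643524).
1 + z²/n = 1.025285.
Center = (0.29231 + 0.012642)/1.025285 = 0.29743.
Radicand: p̂(1−p̂)/n + z²/(4n²) = 0.003182522 + 0.000097250 = 0.003279772.
Half-width = 1.282·√0.003279772/1.025285 = 0.07161.
So the interval runs from 0.2258 to 0.3690.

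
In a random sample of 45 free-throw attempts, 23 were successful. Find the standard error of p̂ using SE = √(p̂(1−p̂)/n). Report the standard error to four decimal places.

The sample proportion is 23/45 = 0.51111.
p̂(1−p̂) = 0.249877.
Dividing by n and taking the root: √0.005552822 = 0.0745.

SE = 0.0745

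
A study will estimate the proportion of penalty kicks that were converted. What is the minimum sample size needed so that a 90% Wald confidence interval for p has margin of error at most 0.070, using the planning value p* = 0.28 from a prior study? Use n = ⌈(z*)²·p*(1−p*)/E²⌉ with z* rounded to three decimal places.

n = 112

z* = 1.645 at the 90% level.
p*(1−p*) = 0.2016.
(z*)²·p*(1−p*)/E² = 2.706025·0.2016/0.004900 = 111.334.
Rounding up, n = 112.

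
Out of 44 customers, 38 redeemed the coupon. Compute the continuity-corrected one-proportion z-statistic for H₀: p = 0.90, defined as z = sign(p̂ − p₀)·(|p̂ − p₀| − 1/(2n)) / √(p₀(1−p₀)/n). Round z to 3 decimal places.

z = -0.553

The sample proportion is 38/44 = 0.86364. p̂ − p₀ = -0.036364.
1/(2n) = 0.011364.
Corrected numerator: |-0.036364| − 0.011364 = 0.025000.
Null standard error: √(0.90·0.10/44) = √0.002045455 = 0.045227.
z = (−)0.025000/0.045227 = -0.553.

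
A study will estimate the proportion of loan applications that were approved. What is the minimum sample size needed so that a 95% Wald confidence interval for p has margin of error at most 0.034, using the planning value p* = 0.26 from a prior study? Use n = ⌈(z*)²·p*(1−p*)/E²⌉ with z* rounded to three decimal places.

n = 640

For 95% confidence, z* = 1.960.
p*(1−p*) = 0.1924.
(z*)²·p*(1−p*)/E² = 3.841600·0.1924/0.001156 = 639.380.
⌈639.380⌉ = 640.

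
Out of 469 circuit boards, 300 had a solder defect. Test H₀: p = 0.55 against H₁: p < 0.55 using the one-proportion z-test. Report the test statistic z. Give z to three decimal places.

z = 3.903

Sample proportion p̂ = 300/469 = 0.63966.
Under H₀, SE = √(p₀(1−p₀)/n) = √(0.55·0.45/469) = √0.000527719 = 0.022972.
z = (0.63966 − 0.55)/0.022972 = 0.08966/0.022972 = 3.903.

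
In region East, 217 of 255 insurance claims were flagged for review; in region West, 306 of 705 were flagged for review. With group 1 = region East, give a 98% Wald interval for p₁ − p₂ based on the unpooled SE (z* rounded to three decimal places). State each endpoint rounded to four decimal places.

(0.3493, 0.4846)

p̂₁ = 0.85098, p̂₂ = 0.43404, so the observed difference is 0.41694.
SE = √(0.000497305 + 0.000348439) = √0.000845744 = 0.029082.
For 98% confidence, z* = 2.326. Margin of error = 0.06764.
So the interval runs from 0.3493 to 0.4846.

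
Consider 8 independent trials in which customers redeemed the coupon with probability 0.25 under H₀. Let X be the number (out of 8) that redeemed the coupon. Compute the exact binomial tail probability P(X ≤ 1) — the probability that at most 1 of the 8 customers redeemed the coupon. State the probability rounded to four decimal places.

P = 0.3671

X is binomial with n = 8 and p = 0.25.
P(X ≤ 1) = C(8,0)·0.25^0·0.75^8 + C(8,1)·0.25^1·0.75^7.
= 0.100113 + 0.266968 = 0.3671.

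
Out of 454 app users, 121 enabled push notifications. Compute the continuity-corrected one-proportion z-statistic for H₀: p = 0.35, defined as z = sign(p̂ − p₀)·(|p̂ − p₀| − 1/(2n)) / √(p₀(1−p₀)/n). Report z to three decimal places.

Sample proportion p̂ = 121/454 = 0.26652. p̂ − p₀ = -0.083480.
1/(2n) = 0.001101.
Corrected numerator: |-0.083480| − 0.001101 = 0.082379.
Null standard error: √(0.35·0.65/454) = √0.000501101 = 0.022385.
z = −0.082379/0.022385 = -3.680.

z = -3.680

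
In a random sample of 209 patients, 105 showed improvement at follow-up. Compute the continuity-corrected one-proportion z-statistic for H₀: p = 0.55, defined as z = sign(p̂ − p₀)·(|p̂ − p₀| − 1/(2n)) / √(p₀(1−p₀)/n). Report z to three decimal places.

z = -1.314

With x = 105 successes in n = 209, p̂ = 0.50239. p̂ − p₀ = -0.047608.
Continuity correction 1/(2n) = 1/418 = 0.002392.
Corrected numerator: |-0.047608| − 0.002392 = 0.045216.
Under H₀, SE = √(p₀(1−p₀)/n) = √(0.55·0.45/209) = √0.001184211 = 0.034412.
z = (−)0.045216/0.034412 = -1.314.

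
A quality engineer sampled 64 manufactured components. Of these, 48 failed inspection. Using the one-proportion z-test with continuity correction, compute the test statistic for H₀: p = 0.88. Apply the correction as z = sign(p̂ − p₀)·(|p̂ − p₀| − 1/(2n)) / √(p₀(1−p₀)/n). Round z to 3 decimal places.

Sample proportion p̂ = 48/64 = 0.75000. p̂ − p₀ = -0.130000.
1/(2n) = 0.007812.
Corrected numerator: |-0.130000| − 0.007812 = 0.122188.
SE₀ = √(0.88·0.12/64) = 0.040620.
z = −0.122188/0.040620 = -3.008.

z = -3.008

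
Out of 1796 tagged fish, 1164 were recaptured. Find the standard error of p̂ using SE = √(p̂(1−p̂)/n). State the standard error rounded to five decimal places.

Sample proportion p̂ = 1164/1796 = 0.64811.
p̂(1−p̂) = 0.228063.
Dividing by n and taking the root: √0.000126984 = 0.01127.

SE = 0.01127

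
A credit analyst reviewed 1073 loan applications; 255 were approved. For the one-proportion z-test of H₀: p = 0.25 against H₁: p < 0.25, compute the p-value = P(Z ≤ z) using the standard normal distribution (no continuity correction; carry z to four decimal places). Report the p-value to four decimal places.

With x = 255 successes in n = 1073, p̂ = 0.23765.
SE₀ = √(0.25·0.75/1073) = 0.013219.
Test statistic (full precision, shown to 4 dp): z = (255/1073 − 0.25)/SE₀ ≈ -0.9341.
From the standard normal, P(Z ≤ z) = 0.1751.

p-value = 0.1751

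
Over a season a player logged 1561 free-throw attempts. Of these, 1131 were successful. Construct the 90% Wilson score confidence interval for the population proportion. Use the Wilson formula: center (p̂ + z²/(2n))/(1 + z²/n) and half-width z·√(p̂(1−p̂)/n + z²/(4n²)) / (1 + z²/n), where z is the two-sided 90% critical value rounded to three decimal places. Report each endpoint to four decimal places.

p̂ = 1131/1561 = 0.72454; z = 1.645, so z² = 2.706025.
Denominator 1 + z²/n = 1 + 2.706025/1561 = 1.001734.
Adjusted center: (0.72454 + z²/(2n))/1.001734 = 0.72415.
Radicand: p̂(1−p̂)/n + z²/(4n²) = 0.000127856 + 0.000000278 = 0.000128134.
Half-width = 1.645·√0.000128134/1.001734 = 0.01859.
CI: 0.72415 ± 0.01859 = (0.7056, 0.7427).

(0.7056, 0.7427)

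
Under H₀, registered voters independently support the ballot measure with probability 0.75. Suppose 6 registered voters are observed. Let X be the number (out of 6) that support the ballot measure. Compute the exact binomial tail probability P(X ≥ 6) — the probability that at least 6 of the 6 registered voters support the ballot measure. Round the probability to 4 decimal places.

P = 0.1780

X is binomial with n = 6 and p = 0.75.
P(X ≥ 6) = C(6,6)·0.75^6·0.25^0.
= 0.177979 = 0.1780.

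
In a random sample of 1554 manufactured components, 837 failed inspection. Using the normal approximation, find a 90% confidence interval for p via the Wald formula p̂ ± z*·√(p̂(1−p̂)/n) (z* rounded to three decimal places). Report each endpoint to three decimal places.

(0.518, 0.559)

The sample proportion is 837/1554 = 0.53861.
SE(p̂) = √(0.53861·0.46139/1554) = 0.012646.
The 90% critical value is z* = 1.645.
Margin of error: 1.645 × 0.012646 = 0.02080.
So the interval runs from 0.518 to 0.559.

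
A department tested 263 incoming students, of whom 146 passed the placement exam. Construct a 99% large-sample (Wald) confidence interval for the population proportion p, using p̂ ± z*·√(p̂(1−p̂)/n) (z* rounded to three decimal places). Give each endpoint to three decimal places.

Sample proportion p̂ = 146/263 = 0.55513.
SE = √(p̂(1−p̂)/n) = √(0.246960/263) = 0.030643.
The 99% critical value is z* = 2.576.
Margin of error: 2.576 × 0.030643 = 0.07894.
CI: 0.55513 ± 0.07894 = (0.476, 0.634).

(0.476, 0.634)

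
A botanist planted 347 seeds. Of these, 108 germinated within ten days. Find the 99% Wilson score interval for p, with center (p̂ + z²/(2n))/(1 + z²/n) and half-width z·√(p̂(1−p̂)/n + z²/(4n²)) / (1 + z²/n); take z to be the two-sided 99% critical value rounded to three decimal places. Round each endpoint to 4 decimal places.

(0.2513, 0.3783)

Here p̂ = 108/347 = 0.31124 and z = 2.576 (z² = 6.635776).
1 + z²/n = 1.019123.
Adjusted center: (0.31124 + z²/(2n))/1.019123 = 0.31478.
Radicand: p̂(1−p̂)/n + z²/(4n²) = 0.000617779 + 0.000013778 = 0.000631557.
Half-width = 2.576·√0.000631557/1.019123 = 0.06352.
So the interval runs from 0.2513 to 0.3783.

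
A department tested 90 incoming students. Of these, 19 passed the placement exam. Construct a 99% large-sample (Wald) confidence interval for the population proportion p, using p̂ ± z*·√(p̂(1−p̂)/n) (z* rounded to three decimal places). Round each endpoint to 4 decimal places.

(0.1003, 0.3219)

Sample proportion p̂ = 19/90 = 0.21111.
Standard error of p̂: √(0.166543/90) = √0.001850480 = 0.043017.
For 99% confidence, z* = 2.576.
Margin of error: 2.576 × 0.043017 = 0.11081.
CI: 0.21111 ± 0.11081 = (0.1003, 0.3219).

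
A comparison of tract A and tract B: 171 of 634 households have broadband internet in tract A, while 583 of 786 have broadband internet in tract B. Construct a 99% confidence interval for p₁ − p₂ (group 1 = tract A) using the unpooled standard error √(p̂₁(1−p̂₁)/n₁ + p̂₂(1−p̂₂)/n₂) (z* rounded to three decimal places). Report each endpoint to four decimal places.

p̂₁ = 171/634 = 0.26972, p̂₂ = 583/786 = 0.74173; p̂₁ − p̂₂ = -0.47201.
SE = √(0.000310677 + 0.000243723) = √0.000554400 = 0.023546.
z* = 2.576 at the 99% level. Margin of error = 0.06065.
So the interval runs from -0.5327 to -0.4114.

(-0.5327, -0.4114)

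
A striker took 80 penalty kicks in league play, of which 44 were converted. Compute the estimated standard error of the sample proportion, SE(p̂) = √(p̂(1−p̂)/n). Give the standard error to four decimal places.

Sample proportion p̂ = 44/80 = 0.55000.
p̂(1−p̂) = 0.55000·0.45000 = 0.247500.
Dividing by n and taking the root: √0.003093750 = 0.0556.

SE = 0.0556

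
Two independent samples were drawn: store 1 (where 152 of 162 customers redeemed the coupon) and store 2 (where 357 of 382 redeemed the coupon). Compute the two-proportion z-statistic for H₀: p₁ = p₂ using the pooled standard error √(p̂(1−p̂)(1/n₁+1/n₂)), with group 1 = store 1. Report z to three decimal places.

p̂₁ = 152/162 = 0.93827, p̂₂ = 357/382 = 0.93455.
Pooled p̂ = (152+357)/(162+382) = 509/544 = 0.93566.
Pooled SE = √[0.0601988·0.00879064] ≈ 0.023004.
z = 0.00372/0.023004 = 0.162.

z = 0.162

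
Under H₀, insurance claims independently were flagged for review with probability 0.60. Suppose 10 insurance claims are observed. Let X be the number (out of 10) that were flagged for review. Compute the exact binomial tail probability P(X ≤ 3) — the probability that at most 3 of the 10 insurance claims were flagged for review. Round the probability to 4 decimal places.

X is binomial with n = 10 and p = 0.60.
P(X ≤ 3) = C(10,0)·0.60^0·0.40^10 + C(10,1)·0.60^1·0.40^9 + C(10,2)·0.60^2·0.40^8 + C(10,3)·0.60^3·0.40^7.
= 0.000105 + 0.001573 + 0.010617 + 0.042467 = 0.0548.

P = 0.0548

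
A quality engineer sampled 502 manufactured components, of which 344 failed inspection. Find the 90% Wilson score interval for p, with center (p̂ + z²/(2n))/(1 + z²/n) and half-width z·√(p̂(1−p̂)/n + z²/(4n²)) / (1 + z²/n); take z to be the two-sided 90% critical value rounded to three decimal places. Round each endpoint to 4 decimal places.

p̂ = 344/502 = 0.68526; z = 1.645, so z² = 2.706025.
Denominator 1 + z²/n = 1 + 2.706025/502 = 1.005390.
Center = (0.68526 + 0.002695)/1.005390 = 0.68427.
Radicand: p̂(1−p̂)/n + z²/(4n²) = 0.000429640 + 0.000002685 = 0.000432325.
Half-width = z·√(radicand)/denom = 1.645·0.020792/1.005390 = 0.03402.
So the interval runs from 0.6502 to 0.7183.

(0.6502, 0.7183)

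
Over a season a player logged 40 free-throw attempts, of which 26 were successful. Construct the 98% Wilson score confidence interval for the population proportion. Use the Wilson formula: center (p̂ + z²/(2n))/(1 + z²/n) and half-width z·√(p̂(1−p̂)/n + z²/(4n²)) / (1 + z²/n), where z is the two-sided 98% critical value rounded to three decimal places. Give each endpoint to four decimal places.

Here p̂ = 26/40 = 0.65000 and z = 2.326 (z² = 5.410276).
1 + z²/n = 1.135257.
Adjusted center: (0.65000 + z²/(2n))/1.135257 = 0.63213.
Radicand: p̂(1−p̂)/n + z²/(4n²) = 0.005687500 + 0.000845356 = 0.006532856.
Half-width = z·√(radicand)/denom = 2.326·0.080826/1.135257 = 0.16560.
Interval: 0.63213 ± 0.16560 → (0.4665, 0.7977).

(0.4665, 0.7977)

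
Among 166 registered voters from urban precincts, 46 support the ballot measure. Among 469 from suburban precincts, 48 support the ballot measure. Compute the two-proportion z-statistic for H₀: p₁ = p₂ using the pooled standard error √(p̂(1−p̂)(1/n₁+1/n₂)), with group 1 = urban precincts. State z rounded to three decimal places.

p̂₁ = 46/166 = 0.27711, p̂₂ = 48/469 = 0.10235.
Pooling: p̂ = 94/635 = 0.14803.
Pooled SE = √[0.1261182·0.00815629] ≈ 0.032073.
z = 0.17476/0.032073 = 5.449.

z = 5.449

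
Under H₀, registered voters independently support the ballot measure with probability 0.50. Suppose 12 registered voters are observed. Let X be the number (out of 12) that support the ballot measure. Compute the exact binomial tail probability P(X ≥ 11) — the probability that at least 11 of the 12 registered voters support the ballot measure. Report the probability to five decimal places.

P = 0.00317

X is binomial with n = 12 and p = 0.50.
P(X ≥ 11) = C(12,11)·0.50^11·0.50^1 + C(12,12)·0.50^12·0.50^0.
= 0.002930 + 0.000244 = 0.00317.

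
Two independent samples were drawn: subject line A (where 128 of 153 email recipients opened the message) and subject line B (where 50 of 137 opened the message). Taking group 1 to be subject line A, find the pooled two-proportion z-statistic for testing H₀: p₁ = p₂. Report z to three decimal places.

z = 8.236

Sample proportions: p̂₁ = 128/153 = 0.83660 and p̂₂ = 50/137 = 0.36496.
Pooled p̂ = (128+50)/(153+137) = 178/290 = 0.61379.
Pooled SE = √[0.2370511·0.01383522] ≈ 0.057268.
z = (p̂₁ − p̂₂)/SE = (0.83660 − 0.36496)/0.057268 = 0.47164/0.057268 = 8.236.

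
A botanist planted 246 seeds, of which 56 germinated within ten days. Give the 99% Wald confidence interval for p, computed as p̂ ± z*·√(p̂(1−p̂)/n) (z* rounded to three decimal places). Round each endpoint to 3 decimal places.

(0.159, 0.297)

The sample proportion is 56/246 = 0.22764.
Standard error of p̂: √(0.175821/246) = √0.000714721 = 0.026734.
The 99% critical value is z* = 2.576.
Margin of error: 2.576 × 0.026734 = 0.06887.
CI: 0.22764 ± 0.06887 = (0.159, 0.297).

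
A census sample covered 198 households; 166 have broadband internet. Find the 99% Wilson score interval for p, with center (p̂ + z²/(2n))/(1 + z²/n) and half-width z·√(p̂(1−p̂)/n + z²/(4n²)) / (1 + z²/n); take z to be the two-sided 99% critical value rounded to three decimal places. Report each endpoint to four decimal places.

(0.7602, 0.8946)

Here p̂ = 166/198 = 0.83838 and z = 2.576 (z² = 6.635776).
Denominator 1 + z²/n = 1 + 6.635776/198 = 1.033514.
Center = (0.83838 + 0.016757)/1.033514 = 0.82741.
Radicand: p̂(1−p̂)/n + z²/(4n²) = 0.000684325 + 0.000042316 = 0.000726641.
Half-width = 2.576·√0.000726641/1.033514 = 0.06719.
CI: 0.82741 ± 0.06719 = (0.7602, 0.8946).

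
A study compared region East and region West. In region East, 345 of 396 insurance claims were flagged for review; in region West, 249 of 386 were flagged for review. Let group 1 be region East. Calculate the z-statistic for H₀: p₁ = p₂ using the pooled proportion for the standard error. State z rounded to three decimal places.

p̂₁ = 345/396 = 0.87121, p̂₂ = 249/386 = 0.64508.
Pooled p̂ = (345+249)/(396+386) = 594/782 = 0.75959.
SE = √[p̂(1−p̂)(1/n₁+1/n₂)] = √[0.75959·0.24041·(1/396+1/386)] ≈ 0.030565.
z = (p̂₁ − p̂₂)/SE = (0.87121 − 0.64508)/0.030565 = 0.22613/0.030565 = 7.398.

z = 7.398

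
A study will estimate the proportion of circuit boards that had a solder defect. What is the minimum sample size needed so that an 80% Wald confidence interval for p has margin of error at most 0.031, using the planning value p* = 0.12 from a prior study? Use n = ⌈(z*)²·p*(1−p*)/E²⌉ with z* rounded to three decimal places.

n = 181

z* = 1.282 at the 80% level.
p*(1−p*) = 0.1056.
(z*)²·p*(1−p*)/E² = 1.643524·0.1056/0.000961 = 180.600.
⌈180.600⌉ = 181.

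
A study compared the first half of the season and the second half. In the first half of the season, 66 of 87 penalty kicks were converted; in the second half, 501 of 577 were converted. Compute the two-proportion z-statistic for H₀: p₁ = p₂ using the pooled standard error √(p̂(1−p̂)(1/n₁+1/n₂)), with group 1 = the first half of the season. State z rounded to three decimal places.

z = -2.700

p̂₁ = 66/87 = 0.75862, p̂₂ = 501/577 = 0.86828.
Pooling: p̂ = 567/664 = 0.85392.
Pooled SE = √[0.1247437·0.01322736] ≈ 0.040621.
z = (p̂₁ − p̂₂)/SE = (0.75862 − 0.86828)/0.040621 = -0.10966/0.040621 = -2.700.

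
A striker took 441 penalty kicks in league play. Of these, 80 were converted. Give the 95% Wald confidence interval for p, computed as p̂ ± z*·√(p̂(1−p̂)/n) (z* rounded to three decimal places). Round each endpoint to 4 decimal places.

(0.1454, 0.2174)

The sample proportion is 80/441 = 0.18141.
Standard error of p̂: √(0.148498/441) = √0.000336730 = 0.018350.
The 95% critical value is z* = 1.960.
Margin of error: 1.960 × 0.018350 = 0.03597.
Interval: 0.18141 ± 0.03597 → (0.1454, 0.2174).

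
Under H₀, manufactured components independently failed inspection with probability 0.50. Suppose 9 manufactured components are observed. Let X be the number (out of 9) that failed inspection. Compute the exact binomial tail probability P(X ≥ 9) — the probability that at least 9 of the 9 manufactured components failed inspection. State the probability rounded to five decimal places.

P = 0.00195

X is binomial with n = 9 and p = 0.50.
P(X ≥ 9) = C(9,9)·0.50^9·0.50^0.
= 0.001953 = 0.00195.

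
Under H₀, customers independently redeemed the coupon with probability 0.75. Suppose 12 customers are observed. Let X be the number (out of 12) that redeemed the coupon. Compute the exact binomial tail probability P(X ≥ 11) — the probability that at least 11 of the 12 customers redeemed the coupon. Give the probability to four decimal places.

X is binomial with n = 12 and p = 0.75.
P(X ≥ 11) = C(12,11)·0.75^11·0.25^1 + C(12,12)·0.75^12·0.25^0.
= 0.126705 + 0.031676 = 0.1584.

P = 0.1584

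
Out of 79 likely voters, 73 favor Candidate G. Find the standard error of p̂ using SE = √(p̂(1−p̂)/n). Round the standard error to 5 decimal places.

SE = 0.02981

p̂ = 73/79 = 0.92405.
p̂(1−p̂) = 0.92405·0.07595 = 0.070182.
SE = √(0.070182/79) = 0.02981.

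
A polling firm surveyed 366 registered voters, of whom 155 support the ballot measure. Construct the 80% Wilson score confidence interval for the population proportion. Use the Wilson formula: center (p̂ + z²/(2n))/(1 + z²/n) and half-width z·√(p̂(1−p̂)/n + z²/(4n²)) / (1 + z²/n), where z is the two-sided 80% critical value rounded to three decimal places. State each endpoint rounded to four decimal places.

(0.3908, 0.4569)

Here p̂ = 155/366 = 0.42350 and z = 1.282 (z² = 1.643524).
1 + z²/n = 1.004491.
Adjusted center: (0.42350 + z²/(2n))/1.004491 = 0.42384.
Radicand: p̂(1−p̂)/n + z²/(4n²) = 0.000667069 + 0.000003067 = 0.000670136.
Half-width = 1.282·√0.000670136/1.004491 = 0.03304.
So the interval runs from 0.3908 to 0.4569.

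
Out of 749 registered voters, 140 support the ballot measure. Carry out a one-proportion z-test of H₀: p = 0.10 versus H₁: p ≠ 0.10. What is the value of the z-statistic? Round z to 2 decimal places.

z = 7.93

Sample proportion p̂ = 140/749 = 0.18692.
Null standard error: √(0.10·0.90/749) = √0.000120160 = 0.010962.
z = (0.18692 − 0.10)/0.010962 = 0.08692/0.010962 = 7.93.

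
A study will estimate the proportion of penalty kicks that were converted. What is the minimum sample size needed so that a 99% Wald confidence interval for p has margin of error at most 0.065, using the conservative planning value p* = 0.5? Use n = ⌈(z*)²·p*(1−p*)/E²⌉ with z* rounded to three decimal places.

The 99% critical value is z* = 2.576.
p*(1−p*) = 0.2500.
(z*)²·p*(1−p*)/E² = 6.635776·0.2500/0.004225 = 392.649.
⌈392.649⌉ = 393.

n = 393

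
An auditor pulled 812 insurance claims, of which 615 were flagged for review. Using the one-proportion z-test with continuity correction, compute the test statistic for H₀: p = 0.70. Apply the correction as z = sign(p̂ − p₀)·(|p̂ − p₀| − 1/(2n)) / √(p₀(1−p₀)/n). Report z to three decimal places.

z = 3.530

p̂ = 615/812 = 0.75739. p̂ − p₀ = 0.057389.
1/(2n) = 0.000616.
Corrected numerator: |0.057389| − 0.000616 = 0.056773.
Under H₀, SE = √(p₀(1−p₀)/n) = √(0.70·0.30/812) = √0.000258621 = 0.016082.
z = (+)0.056773/0.016082 = 3.530.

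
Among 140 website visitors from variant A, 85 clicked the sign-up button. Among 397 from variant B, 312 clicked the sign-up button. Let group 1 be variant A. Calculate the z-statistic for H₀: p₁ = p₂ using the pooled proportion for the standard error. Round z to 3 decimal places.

z = -4.142

Sample proportions: p̂₁ = 85/140 = 0.60714 and p̂₂ = 312/397 = 0.78589.
Pooled p̂ = (85+312)/(140+397) = 397/537 = 0.73929.
Pooled SE = √[0.1927392·0.00966175] ≈ 0.043153.
z = (p̂₁ − p̂₂)/SE = (0.60714 − 0.78589)/0.043153 = -0.17875/0.043153 = -4.142.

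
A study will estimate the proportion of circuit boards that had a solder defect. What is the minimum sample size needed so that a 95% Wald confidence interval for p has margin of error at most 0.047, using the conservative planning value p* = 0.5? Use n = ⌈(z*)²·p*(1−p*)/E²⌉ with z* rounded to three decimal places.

n = 435

z* = 1.960 at the 95% level.
p*(1−p*) = 0.2500.
Required n before rounding: 3.841600 × 0.2500 / 0.047² = 434.767.
⌈434.767⌉ = 435.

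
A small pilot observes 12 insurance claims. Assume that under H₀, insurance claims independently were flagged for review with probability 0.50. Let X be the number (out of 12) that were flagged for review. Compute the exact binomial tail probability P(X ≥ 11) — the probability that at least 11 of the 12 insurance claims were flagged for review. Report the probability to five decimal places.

X ~ Binomial(n=12, p=0.50).
P(X ≥ 11) = C(12,11)·0.50^11·0.50^1 + C(12,12)·0.50^12·0.50^0.
= 0.002930 + 0.000244 = 0.00317.

P = 0.00317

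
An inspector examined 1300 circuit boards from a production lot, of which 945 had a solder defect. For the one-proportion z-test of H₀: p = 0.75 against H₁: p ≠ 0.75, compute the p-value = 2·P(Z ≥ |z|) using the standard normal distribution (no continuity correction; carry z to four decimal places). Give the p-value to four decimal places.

Sample proportion p̂ = 945/1300 = 0.72692.
SE₀ = √(0.75·0.25/1300) = 0.012010.
Test statistic (full precision, shown to 4 dp): z = (945/1300 − 0.75)/SE₀ ≈ -1.9215.
From the standard normal, 2·P(Z ≥ |z|) = 0.0547.

p-value = 0.0547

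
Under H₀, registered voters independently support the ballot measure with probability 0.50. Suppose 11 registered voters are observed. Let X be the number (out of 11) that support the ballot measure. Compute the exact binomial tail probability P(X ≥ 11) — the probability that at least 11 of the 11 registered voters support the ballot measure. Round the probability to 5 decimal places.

P = 0.00049

X ~ Binomial(n=11, p=0.50).
P(X ≥ 11) = C(11,11)·0.50^11·0.50^0.
= 0.000488 = 0.00049.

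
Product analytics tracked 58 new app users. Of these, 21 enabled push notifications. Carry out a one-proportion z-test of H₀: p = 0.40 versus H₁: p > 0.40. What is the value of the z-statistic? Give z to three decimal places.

Sample proportion p̂ = 21/58 = 0.36207.
Null standard error: √(0.40·0.60/58) = √0.004137931 = 0.064327.
Test statistic: z = -0.03793/0.064327 = -0.590.

z = -0.590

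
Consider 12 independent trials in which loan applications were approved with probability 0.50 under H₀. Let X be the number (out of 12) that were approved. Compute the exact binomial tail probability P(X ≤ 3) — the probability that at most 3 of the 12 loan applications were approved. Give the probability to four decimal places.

X ~ Binomial(n=12, p=0.50).
P(X ≤ 3) = C(12,0)·0.50^0·0.50^12 + C(12,1)·0.50^1·0.50^11 + C(12,2)·0.50^2·0.50^10 + C(12,3)·0.50^3·0.50^9.
= 0.000244 + 0.002930 + 0.016113 + 0.053711 = 0.0730.

P = 0.0730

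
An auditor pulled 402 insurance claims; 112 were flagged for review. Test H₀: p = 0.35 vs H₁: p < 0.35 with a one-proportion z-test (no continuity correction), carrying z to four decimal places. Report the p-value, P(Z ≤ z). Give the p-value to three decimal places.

The sample proportion is 112/402 = 0.27861.
Null standard error: √(0.35·0.65/402) = √0.000565920 = 0.023789.
z = (p̂ − p₀)/SE = (112/402 − 0.35)/0.023789 ≈ -3.0011.
From the standard normal, P(Z ≤ z) = 0.001.

p-value = 0.001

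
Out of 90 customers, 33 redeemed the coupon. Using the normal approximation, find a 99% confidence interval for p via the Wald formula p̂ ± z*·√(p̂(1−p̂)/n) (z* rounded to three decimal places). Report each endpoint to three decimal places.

(0.236, 0.498)

The sample proportion is 33/90 = 0.36667.
Standard error of p̂: √(0.232222/90) = √0.002580247 = 0.050796.
The 99% critical value is z* = 2.576.
Margin = 2.576·0.050796 = 0.13085.
So the interval runs from 0.236 to 0.498.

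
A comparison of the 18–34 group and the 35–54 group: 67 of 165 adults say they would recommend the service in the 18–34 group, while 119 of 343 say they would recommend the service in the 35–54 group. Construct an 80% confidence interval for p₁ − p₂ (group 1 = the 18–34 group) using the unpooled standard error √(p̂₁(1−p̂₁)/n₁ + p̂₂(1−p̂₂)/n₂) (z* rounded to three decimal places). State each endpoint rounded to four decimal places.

(0.0001, 0.1182)

p̂₁ = 0.40606, p̂₂ = 0.34694, so the observed difference is 0.05912.
SE = √(0.001461669 + 0.000660561) = √0.002122230 = 0.046068.
z* = 1.282 at the 80% level. Margin of error = 0.05906.
CI: 0.05912 ± 0.05906 = (0.0001, 0.1182).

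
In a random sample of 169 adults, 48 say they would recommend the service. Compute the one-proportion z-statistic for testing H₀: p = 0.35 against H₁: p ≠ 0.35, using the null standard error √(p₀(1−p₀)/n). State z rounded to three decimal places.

The sample proportion is 48/169 = 0.28402.
SE₀ = √(0.35·0.65/169) = 0.036690.
z = (0.28402 − 0.35)/0.036690 = -0.06598/0.036690 = -1.798.

z = -1.798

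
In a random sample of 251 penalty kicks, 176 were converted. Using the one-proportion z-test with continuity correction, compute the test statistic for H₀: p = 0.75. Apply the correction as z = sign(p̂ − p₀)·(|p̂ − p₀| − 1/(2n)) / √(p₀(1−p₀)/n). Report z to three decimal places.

With x = 176 successes in n = 251, p̂ = 0.70120. p̂ − p₀ = -0.048805.
1/(2n) = 0.001992.
Corrected numerator: |-0.048805| − 0.001992 = 0.046813.
SE₀ = √(0.75·0.25/251) = 0.027332.
z = −0.046813/0.027332 = -1.713.

z = -1.713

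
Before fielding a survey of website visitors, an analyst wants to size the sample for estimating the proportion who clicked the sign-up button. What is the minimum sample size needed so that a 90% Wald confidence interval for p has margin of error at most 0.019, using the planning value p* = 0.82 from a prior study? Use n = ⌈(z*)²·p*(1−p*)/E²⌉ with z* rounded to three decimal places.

n = 1107

The 90% critical value is z* = 1.645.
p*(1−p*) = 0.82·0.18 = 0.1476.
Required n before rounding: 2.706025 × 0.1476 / 0.019² = 1106.397.
Rounding up, n = 1107.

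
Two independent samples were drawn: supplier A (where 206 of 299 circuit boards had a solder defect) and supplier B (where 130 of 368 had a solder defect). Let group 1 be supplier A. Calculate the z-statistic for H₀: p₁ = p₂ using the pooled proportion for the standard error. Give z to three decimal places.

z = 8.624

p̂₁ = 206/299 = 0.68896, p̂₂ = 130/368 = 0.35326.
Pooled p̂ = (206+130)/(299+368) = 336/667 = 0.50375.
SE = √[p̂(1−p̂)(1/n₁+1/n₂)] = √[0.50375·0.49625·(1/299+1/368)] ≈ 0.038928.
z = (p̂₁ − p̂₂)/SE = (0.68896 − 0.35326)/0.038928 = 0.33570/0.038928 = 8.624.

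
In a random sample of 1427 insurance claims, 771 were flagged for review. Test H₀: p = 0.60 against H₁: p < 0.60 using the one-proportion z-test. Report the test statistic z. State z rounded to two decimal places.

Sample proportion p̂ = 771/1427 = 0.54029.
SE₀ = √(0.60·0.40/1427) = 0.012969.
z = (0.54029 − 0.60)/0.012969 = -0.05971/0.012969 = -4.60.

z = -4.60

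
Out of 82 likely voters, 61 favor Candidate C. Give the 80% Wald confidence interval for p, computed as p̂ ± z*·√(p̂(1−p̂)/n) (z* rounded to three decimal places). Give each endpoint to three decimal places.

(0.682, 0.806)

The sample proportion is 61/82 = 0.74390.
SE(p̂) = √(0.74390·0.25610/82) = 0.048201.
For 80% confidence, z* = 1.282.
Margin = 1.282·0.048201 = 0.06179.
Interval: 0.74390 ± 0.06179 → (0.682, 0.806).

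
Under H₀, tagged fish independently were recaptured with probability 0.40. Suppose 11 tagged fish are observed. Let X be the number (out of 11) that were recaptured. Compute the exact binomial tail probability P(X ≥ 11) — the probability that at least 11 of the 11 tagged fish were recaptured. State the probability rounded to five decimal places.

X ~ Binomial(n=11, p=0.40).
P(X ≥ 11) = C(11,11)·0.40^11·0.60^0.
= 0.000042 = 0.00004.

P = 0.00004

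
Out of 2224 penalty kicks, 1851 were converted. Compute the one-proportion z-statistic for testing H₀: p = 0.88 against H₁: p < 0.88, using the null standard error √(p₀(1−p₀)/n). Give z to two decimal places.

z = -6.92

The sample proportion is 1851/2224 = 0.83228.
Under H₀, SE = √(p₀(1−p₀)/n) = √(0.88·0.12/2224) = √0.000047482 = 0.006891.
z = (p̂ − p₀)/SE = (0.83228 − 0.88)/0.006891 = -6.92.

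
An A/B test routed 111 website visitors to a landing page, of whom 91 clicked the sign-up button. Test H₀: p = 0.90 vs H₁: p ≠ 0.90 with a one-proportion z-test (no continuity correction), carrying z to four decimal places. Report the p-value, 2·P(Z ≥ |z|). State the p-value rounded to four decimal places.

p-value = 0.0049

p̂ = 91/111 = 0.81982.
SE₀ = √(0.90·0.10/111) = 0.028475.
z = (p̂ − p₀)/SE = (91/111 − 0.90)/0.028475 ≈ -2.8158.
From the standard normal, 2·P(Z ≥ |z|) = 0.0049.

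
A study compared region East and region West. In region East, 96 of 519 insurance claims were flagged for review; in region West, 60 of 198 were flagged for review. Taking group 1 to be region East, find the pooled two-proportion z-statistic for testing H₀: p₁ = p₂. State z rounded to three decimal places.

Sample proportions: p̂₁ = 96/519 = 0.18497 and p̂₂ = 60/198 = 0.30303.
Pooled p̂ = (96+60)/(519+198) = 156/717 = 0.21757.
Pooled SE = √[0.1702351·0.00697729] ≈ 0.034464.
z = -0.11806/0.034464 = -3.426.

z = -3.426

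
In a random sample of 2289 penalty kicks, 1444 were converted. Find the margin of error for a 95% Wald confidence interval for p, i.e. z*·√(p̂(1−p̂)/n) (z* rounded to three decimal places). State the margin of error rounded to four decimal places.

With x = 1444 successes in n = 2289, p̂ = 0.63084.
Standard error of p̂: √(0.232880/2289) = √0.000101739 = 0.010087.
z* = 1.960 at the 95% level.
ME = 1.960·0.010087 = 0.0198.

ME = 0.0198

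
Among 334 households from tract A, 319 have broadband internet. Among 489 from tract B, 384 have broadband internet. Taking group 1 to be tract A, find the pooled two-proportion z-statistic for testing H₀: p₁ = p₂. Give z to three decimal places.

p̂₁ = 319/334 = 0.95509, p̂₂ = 384/489 = 0.78528.
Pooled p̂ = (319+384)/(334+489) = 703/823 = 0.85419.
Pooled SE = √[0.1245480·0.00503900] ≈ 0.025052.
z = 0.16981/0.025052 = 6.778.

z = 6.778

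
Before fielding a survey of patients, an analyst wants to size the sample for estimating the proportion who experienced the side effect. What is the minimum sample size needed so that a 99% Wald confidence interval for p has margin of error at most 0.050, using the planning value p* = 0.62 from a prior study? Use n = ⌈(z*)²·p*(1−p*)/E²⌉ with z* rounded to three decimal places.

n = 626

z* = 2.576 at the 99% level.
p*(1−p*) = 0.62·0.38 = 0.2356.
Required n before rounding: 6.635776 × 0.2356 / 0.050² = 625.356.
⌈625.356⌉ = 626.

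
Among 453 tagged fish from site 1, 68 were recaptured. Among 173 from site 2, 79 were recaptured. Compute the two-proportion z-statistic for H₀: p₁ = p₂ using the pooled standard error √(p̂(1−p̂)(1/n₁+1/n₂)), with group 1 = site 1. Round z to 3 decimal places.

z = -8.091

p̂₁ = 68/453 = 0.15011, p̂₂ = 79/173 = 0.45665.
Pooling: p̂ = 147/626 = 0.23482.
Pooled SE = √[0.1796818·0.00798785] ≈ 0.037885.
z = -0.30654/0.037885 = -8.091.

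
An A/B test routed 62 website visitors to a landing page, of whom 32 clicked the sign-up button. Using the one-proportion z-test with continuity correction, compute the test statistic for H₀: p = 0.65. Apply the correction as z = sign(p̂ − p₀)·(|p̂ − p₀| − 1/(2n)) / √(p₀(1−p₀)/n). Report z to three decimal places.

The sample proportion is 32/62 = 0.51613. p̂ − p₀ = -0.133871.
Continuity correction 1/(2n) = 1/124 = 0.008065.
Corrected numerator: |-0.133871| − 0.008065 = 0.125806.
SE₀ = √(0.65·0.35/62) = 0.060575.
z = −0.125806/0.060575 = -2.077.

z = -2.077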